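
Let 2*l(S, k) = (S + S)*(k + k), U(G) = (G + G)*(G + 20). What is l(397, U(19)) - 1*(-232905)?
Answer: 1409613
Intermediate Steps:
U(G) = 2*G*(20 + G) (U(G) = (2*G)*(20 + G) = 2*G*(20 + G))
l(S, k) = 2*S*k (l(S, k) = ((S + S)*(k + k))/2 = ((2*S)*(2*k))/2 = (4*S*k)/2 = 2*S*k)
l(397, U(19)) - 1*(-232905) = 2*397*(2*19*(20 + 19)) - 1*(-232905) = 2*397*(2*19*39) + 232905 = 2*397*1482 + 232905 = 1176708 + 232905 = 1409613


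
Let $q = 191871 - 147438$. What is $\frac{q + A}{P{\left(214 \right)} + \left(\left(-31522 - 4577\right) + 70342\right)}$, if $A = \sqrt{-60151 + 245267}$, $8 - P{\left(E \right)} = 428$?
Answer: $\frac{44433}{33823} + \frac{2 \sqrt{46279}}{33823} \approx 1.3264$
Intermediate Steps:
$P{\left(E \right)} = -420$ ($P{\left(E \right)} = 8 - 428 = -420$)
$A = 2 \sqrt{46279}$ ($A = \sqrt{185116} = 2 \sqrt{46279} \approx 430.25$)
$q = 44433$ ($q = 191871 - 147438 = 44433$)
$\frac{q + A}{P{\left(214 \right)} + \left(\left(-31522 - 4577\right) + 70342\right)} = \frac{44433 + 2 \sqrt{46279}}{-420 + \left(\left(-31522 - 4577\right) + 70342\right)} = \frac{44433 + 2 \sqrt{46279}}{-420 + \left(-36099 + 70342\right)} = \frac{44433 + 2 \sqrt{46279}}{-420 + 34243} = \frac{44433 + 2 \sqrt{46279}}{33823} = \left(44433 + 2 \sqrt{46279}\right) \frac{1}{33823} = \frac{44433}{33823} + \frac{2 \sqrt{46279}}{33823}$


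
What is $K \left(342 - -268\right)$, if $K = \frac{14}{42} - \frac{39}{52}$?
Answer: $- \frac{1525}{6} \approx -254.17$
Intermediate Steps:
$K = - \frac{5}{12}$ ($K = 14 \cdot \frac{1}{42} - \frac{3}{4} = \frac{1}{3} - \frac{3}{4} = - \frac{5}{12} \approx -0.41667$)
$K \left(342 - -268\right) = - \frac{5 \left(342 - -268\right)}{12} = - \frac{5 \left(342 + 268\right)}{12} = \left(- \frac{5}{12}\right) 610 = - \frac{1525}{6}$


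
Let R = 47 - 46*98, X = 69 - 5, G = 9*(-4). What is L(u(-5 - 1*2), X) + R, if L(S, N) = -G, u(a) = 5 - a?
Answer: -4425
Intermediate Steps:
G = -36
X = 64
L(S, N) = 36 (L(S, N) = -1*(-36) = 36)
R = -4461 (R = 47 - 4508 = -4461)
L(u(-5 - 1*2), X) + R = 36 - 4461 = -4425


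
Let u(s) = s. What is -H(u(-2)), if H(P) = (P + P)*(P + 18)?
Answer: 64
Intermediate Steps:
H(P) = 2*P*(18 + P) (H(P) = (2*P)*(18 + P) = 2*P*(18 + P))
-H(u(-2)) = -2*(-2)*(18 - 2) = -2*(-2)*16 = -1*(-64) = 64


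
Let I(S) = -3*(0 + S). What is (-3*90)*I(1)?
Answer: 810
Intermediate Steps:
I(S) = -3*S
(-3*90)*I(1) = (-3*90)*(-3*1) = -270*(-3) = 810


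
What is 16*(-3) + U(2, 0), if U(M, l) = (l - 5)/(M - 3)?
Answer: -43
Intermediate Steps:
U(M, l) = (-5 + l)/(-3 + M)
16*(-3) + U(2, 0) = 16*(-3) + (-5 + 0)/(-3 + 2) = -48 - 5/(-1) = -48 - 1*(-5) = -48 + 5 = -43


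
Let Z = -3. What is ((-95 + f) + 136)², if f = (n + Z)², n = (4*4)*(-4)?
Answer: 20520900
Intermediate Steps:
n = -64 (n = 16*(-4) = -64)
f = 4489 (f = (-64 - 3)² = (-67)² = 4489)
((-95 + f) + 136)² = ((-95 + 4489) + 136)² = (4394 + 136)² = 4530² = 20520900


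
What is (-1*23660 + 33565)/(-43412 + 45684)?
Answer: 9905/2272 ≈ 4.3596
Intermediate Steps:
(-1*23660 + 33565)/(-43412 + 45684) = (-23660 + 33565)/2272 = 9905*(1/2272) = 9905/2272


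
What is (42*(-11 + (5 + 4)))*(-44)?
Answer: 3696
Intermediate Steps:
(42*(-11 + (5 + 4)))*(-44) = (42*(-11 + 9))*(-44) = (42*(-2))*(-44) = -84*(-44) = 3696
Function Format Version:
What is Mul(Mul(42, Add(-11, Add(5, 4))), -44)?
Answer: 3696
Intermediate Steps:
Mul(Mul(42, Add(-11, Add(5, 4))), -44) = Mul(Mul(42, Add(-11, 9)), -44) = Mul(Mul(42, -2), -44) = Mul(-84, -44) = 3696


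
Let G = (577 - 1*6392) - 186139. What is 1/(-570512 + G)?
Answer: -1/762466 ≈ -1.3115e-6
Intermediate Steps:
G = -191954 (G = (577 - 6392) - 186139 = -5815 - 186139 = -191954)
1/(-570512 + G) = 1/(-570512 - 191954) = 1/(-762466) = -1/762466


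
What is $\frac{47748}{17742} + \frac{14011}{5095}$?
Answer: $\frac{81976537}{15065915} \approx 5.4412$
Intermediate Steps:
$\frac{47748}{17742} + \frac{14011}{5095} = 47748 \cdot \frac{1}{17742} + 14011 \cdot \frac{1}{5095} = \frac{7958}{2957} + \frac{14011}{5095} = \frac{81976537}{15065915}$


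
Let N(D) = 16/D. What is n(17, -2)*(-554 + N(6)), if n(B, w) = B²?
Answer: -478006/3 ≈ -1.5934e+5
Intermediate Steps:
n(17, -2)*(-554 + N(6)) = 17²*(-554 + 16/6) = 289*(-554 + 16*(⅙)) = 289*(-554 + 8/3) = 289*(-1654/3) = -478006/3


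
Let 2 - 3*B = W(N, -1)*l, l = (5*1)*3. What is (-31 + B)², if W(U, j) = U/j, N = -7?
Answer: 38416/9 ≈ 4268.4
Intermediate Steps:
l = 15 (l = 5*3 = 15)
B = -103/3 (B = ⅔ - (-7/(-1))*15/3 = ⅔ - (-7*(-1))*15/3 = ⅔ - 7*15/3 = ⅔ - ⅓*105 = ⅔ - 35 = -103/3 ≈ -34.333)
(-31 + B)² = (-31 - 103/3)² = (-196/3)² = 38416/9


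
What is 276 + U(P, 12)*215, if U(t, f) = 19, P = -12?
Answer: 4361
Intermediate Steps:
276 + U(P, 12)*215 = 276 + 19*215 = 276 + 4085 = 4361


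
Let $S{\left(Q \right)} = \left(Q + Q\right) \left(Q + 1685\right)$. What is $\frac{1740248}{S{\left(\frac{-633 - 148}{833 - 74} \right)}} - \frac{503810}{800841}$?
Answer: $- \frac{1660884293602532}{3303378629967} \approx -502.78$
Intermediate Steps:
$S{\left(Q \right)} = 2 Q \left(1685 + Q\right)$
$\frac{1740248}{S{\left(\frac{-633 - 148}{833 - 74} \right)}} - \frac{503810}{800841} = \frac{1740248}{2 \frac{-633 - 148}{833 - 74} \left(1685 + \frac{-633 - 148}{833 - 74}\right)} - \frac{503810}{800841} = \frac{1740248}{2 \left(- \frac{781}{759}\right) \left(1685 - \frac{781}{759}\right)} - \frac{503810}{800841} = \frac{1740248}{2 \left(\left(-781\right) \frac{1}{759}\right) \left(1685 - \frac{71}{69}\right)} - \frac{503810}{800841} = \frac{1740248}{2 \left(- \frac{71}{69}\right) \left(1685 - \frac{71}{69}\right)} - \frac{503810}{800841} = \frac{1740248}{2 \left(- \frac{71}{69}\right) \frac{116194}{69}} - \frac{503810}{800841} = \frac{1740248}{- \frac{16499548}{4761}} - \frac{503810}{800841} = 1740248 \left(- \frac{4761}{16499548}\right) - \frac{503810}{800841} = - \frac{2071330182}{4124887} - \frac{503810}{800841} = - \frac{1660884293602532}{3303378629967}$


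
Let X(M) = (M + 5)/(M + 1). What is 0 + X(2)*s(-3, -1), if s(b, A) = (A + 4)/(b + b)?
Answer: -7/6 ≈ -1.1667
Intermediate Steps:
s(b, A) = (4 + A)/(2*b) (s(b, A) = (4 + A)/((2*b)) = (4 + A)*(1/(2*b)) = (4 + A)/(2*b))
X(M) = (5 + M)/(1 + M)
0 + X(2)*s(-3, -1) = 0 + ((5 + 2)/(1 + 2))*((½)*(4 - 1)/(-3)) = 0 + (7/3)*((½)*(-⅓)*3) = 0 + ((⅓)*7)*(-½) = 0 + (7/3)*(-½) = 0 - 7/6 = -7/6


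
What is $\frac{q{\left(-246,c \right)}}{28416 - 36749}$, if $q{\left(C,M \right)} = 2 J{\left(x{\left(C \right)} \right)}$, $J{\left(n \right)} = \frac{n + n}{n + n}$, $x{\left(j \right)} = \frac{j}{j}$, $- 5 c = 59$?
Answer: $- \frac{2}{8333} \approx -0.00024001$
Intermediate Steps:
$c = - \frac{59}{5}$ ($c = \left(- \frac{1}{5}\right) 59 = - \frac{59}{5} \approx -11.8$)
$x{\left(j \right)} = 1$
$J{\left(n \right)} = 1$ ($J{\left(n \right)} = \frac{2 n}{2 n} = 2 n \frac{1}{2 n} = 1$)
$q{\left(C,M \right)} = 2$ ($q{\left(C,M \right)} = 2 \cdot 1 = 2$)
$\frac{q{\left(-246,c \right)}}{28416 - 36749} = \frac{2}{28416 - 36749} = \frac{2}{-8333} = 2 \left(- \frac{1}{8333}\right) = - \frac{2}{8333}$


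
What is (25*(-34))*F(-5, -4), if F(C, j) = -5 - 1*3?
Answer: 6800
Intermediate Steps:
F(C, j) = -8 (F(C, j) = -5 - 3 = -8)
(25*(-34))*F(-5, -4) = (25*(-34))*(-8) = -850*(-8) = 6800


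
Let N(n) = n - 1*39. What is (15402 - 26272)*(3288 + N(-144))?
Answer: -33751350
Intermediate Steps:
N(n) = -39 + n (N(n) = n - 39 = -39 + n)
(15402 - 26272)*(3288 + N(-144)) = (15402 - 26272)*(3288 + (-39 - 144)) = -10870*(3288 - 183) = -10870*3105 = -33751350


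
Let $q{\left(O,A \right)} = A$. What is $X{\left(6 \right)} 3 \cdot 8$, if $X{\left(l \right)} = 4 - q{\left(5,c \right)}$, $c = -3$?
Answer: $168$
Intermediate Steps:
$X{\left(l \right)} = 7$ ($X{\left(l \right)} = 4 - -3 = 4 + 3 = 7$)
$X{\left(6 \right)} 3 \cdot 8 = 7 \cdot 3 \cdot 8 = 21 \cdot 8 = 168$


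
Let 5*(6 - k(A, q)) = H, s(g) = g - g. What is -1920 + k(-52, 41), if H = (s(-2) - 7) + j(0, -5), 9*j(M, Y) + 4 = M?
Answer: -86063/45 ≈ -1912.5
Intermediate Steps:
j(M, Y) = -4/9 + M/9
s(g) = 0
H = -67/9 (H = (0 - 7) + (-4/9 + (⅑)*0) = -7 + (-4/9 + 0) = -7 - 4/9 = -67/9 ≈ -7.4444)
k(A, q) = 337/45 (k(A, q) = 6 - ⅕*(-67/9) = 6 + 67/45 = 337/45)
-1920 + k(-52, 41) = -1920 + 337/45 = -86063/45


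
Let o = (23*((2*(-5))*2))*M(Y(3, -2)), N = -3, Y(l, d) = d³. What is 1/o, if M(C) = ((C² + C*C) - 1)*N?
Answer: 1/175260 ≈ 5.7058e-6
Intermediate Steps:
M(C) = 3 - 6*C² (M(C) = ((C² + C*C) - 1)*(-3) = ((C² + C²) - 1)*(-3) = (2*C² - 1)*(-3) = (-1 + 2*C²)*(-3) = 3 - 6*C²)
o = 175260 (o = (23*((2*(-5))*2))*(3 - 6*((-2)³)²) = (23*(-10*2))*(3 - 6*(-8)²) = (23*(-20))*(3 - 6*64) = -460*(3 - 384) = -460*(-381) = 175260)
1/o = 1/175260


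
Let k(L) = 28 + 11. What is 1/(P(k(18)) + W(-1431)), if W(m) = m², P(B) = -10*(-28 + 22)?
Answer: 1/2047821 ≈ 4.8832e-7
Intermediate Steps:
k(L) = 39
P(B) = 60 (P(B) = -10*(-6) = 60)
1/(P(k(18)) + W(-1431)) = 1/(60 + (-1431)²) = 1/(60 + 2047761) = 1/2047821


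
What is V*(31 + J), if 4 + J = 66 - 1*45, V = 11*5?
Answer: 2640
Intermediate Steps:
V = 55
J = 17 (J = -4 + (66 - 1*45) = -4 + (66 - 45) = -4 + 21 = 17)
V*(31 + J) = 55*(31 + 17) = 55*48 = 2640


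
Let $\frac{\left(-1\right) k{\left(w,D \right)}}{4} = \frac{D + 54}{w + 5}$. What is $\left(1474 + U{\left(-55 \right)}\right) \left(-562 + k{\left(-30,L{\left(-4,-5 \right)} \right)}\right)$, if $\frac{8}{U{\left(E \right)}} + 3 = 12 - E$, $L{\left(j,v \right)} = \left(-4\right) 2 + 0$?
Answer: $- \frac{81760869}{100} \approx -8.1761 \cdot 10^{5}$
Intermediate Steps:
$L{\left(j,v \right)} = -8$ ($L{\left(j,v \right)} = -8 + 0 = -8$)
$U{\left(E \right)} = \frac{8}{9 - E}$ ($U{\left(E \right)} = \frac{8}{-3 - \left(-12 + E\right)} = \frac{8}{9 - E}$)
$k{\left(w,D \right)} = - \frac{4 \left(54 + D\right)}{5 + w}$ ($k{\left(w,D \right)} = - 4 \frac{D + 54}{w + 5} = - 4 \frac{54 + D}{5 + w} = - \frac{4 \left(54 + D\right)}{5 + w}$)
$\left(1474 + U{\left(-55 \right)}\right) \left(-562 + k{\left(-30,L{\left(-4,-5 \right)} \right)}\right) = \left(1474 - \frac{8}{-9 - 55}\right) \left(-562 + \frac{4 \left(-54 - -8\right)}{5 - 30}\right) = \left(1474 - \frac{8}{-64}\right) \left(-562 + \frac{4 \left(-54 + 8\right)}{-25}\right) = \left(1474 - - \frac{1}{8}\right) \left(-562 + 4 \left(- \frac{1}{25}\right) \left(-46\right)\right) = \left(1474 + \frac{1}{8}\right) \left(-562 + \frac{184}{25}\right) = \frac{11793}{8} \left(- \frac{13866}{25}\right) = - \frac{81760869}{100}$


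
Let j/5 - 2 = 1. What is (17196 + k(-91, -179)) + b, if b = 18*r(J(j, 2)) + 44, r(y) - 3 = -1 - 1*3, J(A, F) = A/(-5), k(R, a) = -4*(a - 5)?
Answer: 17958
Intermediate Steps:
k(R, a) = 20 - 4*a (k(R, a) = -4*(-5 + a) = 20 - 4*a)
j = 15 (j = 10 + 5*1 = 10 + 5 = 15)
J(A, F) = -A/5 (J(A, F) = A*(-⅕) = -A/5)
r(y) = -1 (r(y) = 3 + (-1 - 1*3) = 3 + (-1 - 3) = 3 - 4 = -1)
b = 26 (b = 18*(-1) + 44 = -18 + 44 = 26)
(17196 + k(-91, -179)) + b = (17196 + (20 - 4*(-179))) + 26 = (17196 + (20 + 716)) + 26 = (17196 + 736) + 26 = 17932 + 26 = 17958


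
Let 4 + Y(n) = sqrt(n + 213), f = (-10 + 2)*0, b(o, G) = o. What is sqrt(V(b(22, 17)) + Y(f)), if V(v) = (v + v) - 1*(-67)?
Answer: sqrt(107 + sqrt(213)) ≈ 11.027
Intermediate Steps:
V(v) = 67 + 2*v (V(v) = 2*v + 67 = 67 + 2*v)
f = 0 (f = -8*0 = 0)
Y(n) = -4 + sqrt(213 + n) (Y(n) = -4 + sqrt(n + 213) = -4 + sqrt(213 + n))
sqrt(V(b(22, 17)) + Y(f)) = sqrt((67 + 2*22) + (-4 + sqrt(213 + 0))) = sqrt((67 + 44) + (-4 + sqrt(213))) = sqrt(111 + (-4 + sqrt(213))) = sqrt(107 + sqrt(213))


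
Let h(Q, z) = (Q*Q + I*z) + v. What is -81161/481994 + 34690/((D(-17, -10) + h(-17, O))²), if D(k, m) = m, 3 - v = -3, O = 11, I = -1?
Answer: 1328391078/4523272693 ≈ 0.29368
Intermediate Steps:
v = 6 (v = 3 - 1*(-3) = 3 + 3 = 6)
h(Q, z) = 6 + Q² - z (h(Q, z) = (Q*Q - z) + 6 = (Q² - z) + 6 = 6 + Q² - z)
-81161/481994 + 34690/((D(-17, -10) + h(-17, O))²) = -81161/481994 + 34690/((-10 + (6 + (-17)² - 1*11))²) = -81161*1/481994 + 34690/((-10 + (6 + 289 - 11))²) = -81161/481994 + 34690/((-10 + 284)²) = -81161/481994 + 34690/(274²) = -81161/481994 + 34690/75076 = -81161/481994 + 34690*(1/75076) = -81161/481994 + 17345/37538 = 1328391078/4523272693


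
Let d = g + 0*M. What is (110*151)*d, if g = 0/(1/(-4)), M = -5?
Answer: 0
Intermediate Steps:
g = 0 (g = 0/(-1/4) = 0*(-4) = 0)
d = 0 (d = 0 + 0*(-5) = 0 + 0 = 0)
(110*151)*d = (110*151)*0 = 16610*0 = 0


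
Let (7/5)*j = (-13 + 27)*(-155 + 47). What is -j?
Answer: 1080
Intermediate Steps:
j = -1080 (j = 5*((-13 + 27)*(-155 + 47))/7 = 5*(14*(-108))/7 = (5/7)*(-1512) = -1080)
-j = -1*(-1080) = 1080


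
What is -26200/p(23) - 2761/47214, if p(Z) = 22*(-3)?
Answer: 206137429/519354 ≈ 396.91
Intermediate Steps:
p(Z) = -66
-26200/p(23) - 2761/47214 = -26200/(-66) - 2761/47214 = -26200*(-1/66) - 2761*1/47214 = 13100/33 - 2761/47214 = 206137429/519354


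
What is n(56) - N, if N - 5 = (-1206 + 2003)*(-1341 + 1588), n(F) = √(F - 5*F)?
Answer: -196864 + 4*I*√14 ≈ -1.9686e+5 + 14.967*I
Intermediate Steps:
n(F) = 2*√(-F) (n(F) = √(-4*F) = 2*√(-F))
N = 196864 (N = 5 + (-1206 + 2003)*(-1341 + 1588) = 5 + 797*247 = 5 + 196859 = 196864)
n(56) - N = 2*√(-1*56) - 1*196864 = 2*√(-56) - 196864 = 2*(2*I*√14) - 196864 = 4*I*√14 - 196864 = -196864 + 4*I*√14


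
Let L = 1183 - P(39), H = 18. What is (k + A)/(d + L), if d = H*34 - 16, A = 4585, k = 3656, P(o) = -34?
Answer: 8241/1813 ≈ 4.5455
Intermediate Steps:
d = 596 (d = 18*34 - 16 = 612 - 16 = 596)
L = 1217 (L = 1183 - 1*(-34) = 1183 + 34 = 1217)
(k + A)/(d + L) = (3656 + 4585)/(596 + 1217) = 8241/1813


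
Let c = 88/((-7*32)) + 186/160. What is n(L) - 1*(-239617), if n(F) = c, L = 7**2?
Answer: 134185951/560 ≈ 2.3962e+5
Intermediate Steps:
L = 49
c = 431/560 (c = 88/(-224) + 186*(1/160) = 88*(-1/224) + 93/80 = -11/28 + 93/80 = 431/560 ≈ 0.76964)
n(F) = 431/560
n(L) - 1*(-239617) = 431/560 - 1*(-239617) = 431/560 + 239617 = 134185951/560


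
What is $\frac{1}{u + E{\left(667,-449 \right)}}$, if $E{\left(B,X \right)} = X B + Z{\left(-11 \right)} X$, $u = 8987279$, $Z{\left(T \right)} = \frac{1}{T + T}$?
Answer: $\frac{22}{191131961} \approx 1.151 \cdot 10^{-7}$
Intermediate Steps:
$Z{\left(T \right)} = \frac{1}{2 T}$
$E{\left(B,X \right)} = - \frac{X}{22} + B X$ ($E{\left(B,X \right)} = X B + \frac{1}{2 \left(-11\right)} X = B X + \frac{1}{2} \left(- \frac{1}{11}\right) X = B X - \frac{X}{22} = - \frac{X}{22} + B X$)
$\frac{1}{u + E{\left(667,-449 \right)}} = \frac{1}{8987279 - 449 \left(- \frac{1}{22} + 667\right)} = \frac{1}{8987279 - \frac{6588177}{22}} = \frac{1}{\frac{191131961}{22}} = \frac{22}{191131961}$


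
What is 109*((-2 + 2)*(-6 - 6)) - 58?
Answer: -58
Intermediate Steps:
109*((-2 + 2)*(-6 - 6)) - 58 = 109*(0*(-12)) - 58 = 109*0 - 58 = 0 - 58 = -58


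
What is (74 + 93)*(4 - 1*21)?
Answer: -2839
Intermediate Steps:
(74 + 93)*(4 - 1*21) = 167*(4 - 21) = 167*(-17) = -2839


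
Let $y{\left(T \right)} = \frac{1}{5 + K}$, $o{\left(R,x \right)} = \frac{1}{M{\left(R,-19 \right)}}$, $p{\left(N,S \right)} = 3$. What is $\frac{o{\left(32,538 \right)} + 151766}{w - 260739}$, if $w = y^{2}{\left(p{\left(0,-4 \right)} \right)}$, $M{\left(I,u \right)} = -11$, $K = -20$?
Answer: $- \frac{375620625}{645329014} \approx -0.58206$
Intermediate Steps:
$o{\left(R,x \right)} = - \frac{1}{11}$ ($o{\left(R,x \right)} = \frac{1}{-11} = - \frac{1}{11}$)
$y{\left(T \right)} = - \frac{1}{15}$ ($y{\left(T \right)} = \frac{1}{5 - 20} = \frac{1}{-15} = - \frac{1}{15}$)
$w = \frac{1}{225}$ ($w = \left(- \frac{1}{15}\right)^{2} = \frac{1}{225} \approx 0.0044444$)
$\frac{o{\left(32,538 \right)} + 151766}{w - 260739} = \frac{- \frac{1}{11} + 151766}{\frac{1}{225} - 260739} = \frac{1669425}{11 \left(- \frac{58666274}{225}\right)} = \frac{1669425}{11} \left(- \frac{225}{58666274}\right) = - \frac{375620625}{645329014}$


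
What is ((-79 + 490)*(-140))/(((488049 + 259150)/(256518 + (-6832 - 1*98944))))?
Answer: -8673694680/747199 ≈ -11608.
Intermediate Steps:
((-79 + 490)*(-140))/(((488049 + 259150)/(256518 + (-6832 - 1*98944)))) = (411*(-140))/((747199/(256518 + (-6832 - 98944)))) = -57540/(747199/(256518 - 105776)) = -57540/(747199/150742) = -57540/(747199*(1/150742)) = -57540/747199/150742 = -57540*150742/747199 = -8673694680/747199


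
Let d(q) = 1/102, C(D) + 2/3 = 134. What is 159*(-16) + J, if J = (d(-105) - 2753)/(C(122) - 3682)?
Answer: -920555611/361964 ≈ -2543.2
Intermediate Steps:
C(D) = 400/3 (C(D) = -2/3 + 134 = 400/3)
d(q) = 1/102
J = 280805/361964 (J = (1/102 - 2753)/(400/3 - 3682) = -280805/(102*(-10646/3)) = -280805/102*(-3/10646) = 280805/361964 ≈ 0.77578)
159*(-16) + J = 159*(-16) + 280805/361964 = -2544 + 280805/361964 = -920555611/361964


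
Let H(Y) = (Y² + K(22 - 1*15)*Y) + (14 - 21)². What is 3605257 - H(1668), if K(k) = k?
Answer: 811308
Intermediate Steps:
H(Y) = 49 + Y² + 7*Y (H(Y) = (Y² + (22 - 1*15)*Y) + (14 - 21)² = (Y² + (22 - 15)*Y) + (-7)² = (Y² + 7*Y) + 49 = 49 + Y² + 7*Y)
3605257 - H(1668) = 3605257 - (49 + 1668² + 7*1668) = 3605257 - (49 + 2782224 + 11676) = 3605257 - 1*2793949 = 3605257 - 2793949 = 811308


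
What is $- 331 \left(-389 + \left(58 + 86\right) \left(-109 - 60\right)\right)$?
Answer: $8183975$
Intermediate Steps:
$- 331 \left(-389 + \left(58 + 86\right) \left(-109 - 60\right)\right) = - 331 \left(-389 + 144 \left(-169\right)\right) = - 331 \left(-389 - 24336\right) = \left(-331\right) \left(-24725\right) = 8183975$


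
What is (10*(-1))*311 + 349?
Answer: -2761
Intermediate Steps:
(10*(-1))*311 + 349 = -10*311 + 349 = -3110 + 349 = -2761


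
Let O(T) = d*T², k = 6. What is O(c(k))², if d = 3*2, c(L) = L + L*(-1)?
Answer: 0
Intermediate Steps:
c(L) = 0 (c(L) = L - L = 0)
d = 6
O(T) = 6*T²
O(c(k))² = (6*0²)² = (6*0)² = 0² = 0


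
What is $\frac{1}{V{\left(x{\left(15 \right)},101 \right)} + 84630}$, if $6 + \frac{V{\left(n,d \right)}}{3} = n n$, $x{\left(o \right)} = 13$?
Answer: $\frac{1}{85119} \approx 1.1748 \cdot 10^{-5}$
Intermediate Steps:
$V{\left(n,d \right)} = -18 + 3 n^{2}$ ($V{\left(n,d \right)} = -18 + 3 n n = -18 + 3 n^{2}$)
$\frac{1}{V{\left(x{\left(15 \right)},101 \right)} + 84630} = \frac{1}{\left(-18 + 3 \cdot 13^{2}\right) + 84630} = \frac{1}{\left(-18 + 3 \cdot 169\right) + 84630} = \frac{1}{\left(-18 + 507\right) + 84630} = \frac{1}{489 + 84630} = \frac{1}{85119}$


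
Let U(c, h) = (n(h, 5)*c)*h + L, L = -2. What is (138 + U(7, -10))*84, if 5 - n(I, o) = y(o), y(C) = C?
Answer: 11424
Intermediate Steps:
n(I, o) = 5 - o
U(c, h) = -2 (U(c, h) = ((5 - 1*5)*c)*h - 2 = ((5 - 5)*c)*h - 2 = (0*c)*h - 2 = 0*h - 2 = 0 - 2 = -2)
(138 + U(7, -10))*84 = (138 - 2)*84 = 136*84 = 11424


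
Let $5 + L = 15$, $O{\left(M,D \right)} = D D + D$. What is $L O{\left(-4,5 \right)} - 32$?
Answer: $268$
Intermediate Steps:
$O{\left(M,D \right)} = D + D^{2}$ ($O{\left(M,D \right)} = D^{2} + D = D + D^{2}$)
$L = 10$ ($L = -5 + 15 = 10$)
$L O{\left(-4,5 \right)} - 32 = 10 \cdot 5 \left(1 + 5\right) - 32 = 10 \cdot 5 \cdot 6 - 32 = 10 \cdot 30 - 32 = 300 - 32 = 268$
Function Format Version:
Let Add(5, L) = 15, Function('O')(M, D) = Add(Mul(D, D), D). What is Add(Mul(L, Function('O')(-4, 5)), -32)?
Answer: 268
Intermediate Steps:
Function('O')(M, D) = Add(D, Pow(D, 2)) (Function('O')(M, D) = Add(Pow(D, 2), D) = Add(D, Pow(D, 2)))
L = 10 (L = Add(-5, 15) = 10)
Add(Mul(L, Function('O')(-4, 5)), -32) = Add(Mul(10, Mul(5, Add(1, 5))), -32) = Add(Mul(10, Mul(5, 6)), -32) = Add(Mul(10, 30), -32) = Add(300, -32) = 268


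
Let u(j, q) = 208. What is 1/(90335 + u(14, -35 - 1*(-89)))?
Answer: 1/90543 ≈ 1.1044e-5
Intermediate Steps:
1/(90335 + u(14, -35 - 1*(-89))) = 1/(90335 + 208) = 1/90543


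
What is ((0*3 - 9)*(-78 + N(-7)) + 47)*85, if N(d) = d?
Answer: 69020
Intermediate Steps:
((0*3 - 9)*(-78 + N(-7)) + 47)*85 = ((0*3 - 9)*(-78 - 7) + 47)*85 = ((0 - 9)*(-85) + 47)*85 = (-9*(-85) + 47)*85 = (765 + 47)*85 = 812*85 = 69020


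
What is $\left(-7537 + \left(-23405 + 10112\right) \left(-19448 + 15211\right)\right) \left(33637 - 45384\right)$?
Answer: $-661531177288$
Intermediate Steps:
$\left(-7537 + \left(-23405 + 10112\right) \left(-19448 + 15211\right)\right) \left(33637 - 45384\right) = \left(-7537 - -56322441\right) \left(-11747\right) = \left(-7537 + 56322441\right) \left(-11747\right) = 56314904 \left(-11747\right) = -661531177288$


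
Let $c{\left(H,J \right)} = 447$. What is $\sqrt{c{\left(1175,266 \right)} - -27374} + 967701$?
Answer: $967701 + \sqrt{27821} \approx 9.6787 \cdot 10^{5}$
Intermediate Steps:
$\sqrt{c{\left(1175,266 \right)} - -27374} + 967701 = \sqrt{447 - -27374} + 967701 = \sqrt{447 + \left(-342595 + 369969\right)} + 967701 = \sqrt{447 + 27374} + 967701 = \sqrt{27821} + 967701 = 967701 + \sqrt{27821}$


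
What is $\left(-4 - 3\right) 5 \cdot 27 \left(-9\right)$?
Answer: $8505$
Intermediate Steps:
$\left(-4 - 3\right) 5 \cdot 27 \left(-9\right) = \left(-7\right) 5 \cdot 27 \left(-9\right) = \left(-35\right) 27 \left(-9\right) = \left(-945\right) \left(-9\right) = 8505$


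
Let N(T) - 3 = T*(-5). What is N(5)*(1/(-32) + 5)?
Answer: -1749/16 ≈ -109.31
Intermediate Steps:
N(T) = 3 - 5*T (N(T) = 3 + T*(-5) = 3 - 5*T)
N(5)*(1/(-32) + 5) = (3 - 5*5)*(1/(-32) + 5) = (3 - 25)*(-1/32 + 5) = -22*159/32 = -1749/16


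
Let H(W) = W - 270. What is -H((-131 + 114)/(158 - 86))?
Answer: 19457/72 ≈ 270.24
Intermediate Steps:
H(W) = -270 + W
-H((-131 + 114)/(158 - 86)) = -(-270 + (-131 + 114)/(158 - 86)) = -(-270 - 17/72) = -1*(-19457/72) = 19457/72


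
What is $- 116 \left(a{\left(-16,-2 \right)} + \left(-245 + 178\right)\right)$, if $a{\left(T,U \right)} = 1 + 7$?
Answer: $6844$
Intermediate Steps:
$a{\left(T,U \right)} = 8$
$- 116 \left(a{\left(-16,-2 \right)} + \left(-245 + 178\right)\right) = - 116 \left(8 + \left(-245 + 178\right)\right) = - 116 \left(8 - 67\right) = \left(-116\right) \left(-59\right) = 6844$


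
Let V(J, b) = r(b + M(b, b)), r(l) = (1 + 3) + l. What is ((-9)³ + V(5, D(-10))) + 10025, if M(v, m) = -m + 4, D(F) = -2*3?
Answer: 9304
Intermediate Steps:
D(F) = -6
M(v, m) = 4 - m
r(l) = 4 + l
V(J, b) = 8 (V(J, b) = 4 + (b + (4 - b)) = 4 + 4 = 8)
((-9)³ + V(5, D(-10))) + 10025 = ((-9)³ + 8) + 10025 = (-729 + 8) + 10025 = -721 + 10025 = 9304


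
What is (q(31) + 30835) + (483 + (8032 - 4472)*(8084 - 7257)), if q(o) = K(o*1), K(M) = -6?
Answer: 2975432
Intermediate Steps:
q(o) = -6
(q(31) + 30835) + (483 + (8032 - 4472)*(8084 - 7257)) = (-6 + 30835) + (483 + (8032 - 4472)*(8084 - 7257)) = 30829 + (483 + 3560*827) = 30829 + (483 + 2944120) = 30829 + 2944603 = 2975432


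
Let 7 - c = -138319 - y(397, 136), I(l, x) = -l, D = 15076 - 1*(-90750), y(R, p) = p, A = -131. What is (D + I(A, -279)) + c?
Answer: 244419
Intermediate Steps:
D = 105826 (D = 15076 + 90750 = 105826)
c = 138462 (c = 7 - (-138319 - 1*136) = 7 - (-138319 - 136) = 7 - 1*(-138455) = 7 + 138455 = 138462)
(D + I(A, -279)) + c = (105826 - 1*(-131)) + 138462 = (105826 + 131) + 138462 = 105957 + 138462 = 244419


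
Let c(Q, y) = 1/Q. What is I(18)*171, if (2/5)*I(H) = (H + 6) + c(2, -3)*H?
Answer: 28215/2 ≈ 14108.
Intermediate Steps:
I(H) = 15 + 15*H/4 (I(H) = 5*((H + 6) + H/2)/2 = 5*((6 + H) + H/2)/2 = 5*(6 + 3*H/2)/2 = 15 + 15*H/4)
I(18)*171 = (15 + (15/4)*18)*171 = (15 + 135/2)*171 = (165/2)*171 = 28215/2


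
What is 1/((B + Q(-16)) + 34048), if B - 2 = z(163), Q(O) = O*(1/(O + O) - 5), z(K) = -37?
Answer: 2/68187 ≈ 2.9331e-5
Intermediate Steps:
Q(O) = O*(-5 + 1/(2*O)) (Q(O) = O*(1/(2*O) - 5) = O*(-5 + 1/(2*O)))
B = -35 (B = 2 - 37 = -35)
1/((B + Q(-16)) + 34048) = 1/((-35 + (½ - 5*(-16))) + 34048) = 1/((-35 + (½ + 80)) + 34048) = 1/((-35 + 161/2) + 34048) = 1/(91/2 + 34048) = 1/(68187/2) = 2/68187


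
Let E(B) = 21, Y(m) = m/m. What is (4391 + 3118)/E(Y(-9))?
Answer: 2503/7 ≈ 357.57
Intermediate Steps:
Y(m) = 1
(4391 + 3118)/E(Y(-9)) = (4391 + 3118)/21 = 7509*(1/21) = 2503/7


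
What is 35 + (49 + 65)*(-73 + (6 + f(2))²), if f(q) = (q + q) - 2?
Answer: -991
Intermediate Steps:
f(q) = -2 + 2*q (f(q) = 2*q - 2 = -2 + 2*q)
35 + (49 + 65)*(-73 + (6 + f(2))²) = 35 + (49 + 65)*(-73 + (6 + (-2 + 2*2))²) = 35 + 114*(-73 + (6 + (-2 + 4))²) = 35 + 114*(-73 + (6 + 2)²) = 35 + 114*(-73 + 8²) = 35 + 114*(-73 + 64) = 35 + 114*(-9) = 35 - 1026 = -991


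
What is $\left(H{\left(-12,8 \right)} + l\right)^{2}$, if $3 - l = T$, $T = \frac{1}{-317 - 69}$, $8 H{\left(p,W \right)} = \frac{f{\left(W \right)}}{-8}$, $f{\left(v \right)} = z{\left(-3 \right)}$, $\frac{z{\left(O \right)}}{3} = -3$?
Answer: $\frac{1507380625}{152571904} \approx 9.8798$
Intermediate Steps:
$z{\left(O \right)} = -9$ ($z{\left(O \right)} = 3 \left(-3\right) = -9$)
$f{\left(v \right)} = -9$
$H{\left(p,W \right)} = \frac{9}{64}$ ($H{\left(p,W \right)} = \frac{\left(-9\right) \frac{1}{-8}}{8} = \frac{\left(-9\right) \left(- \frac{1}{8}\right)}{8} = \frac{1}{8} \cdot \frac{9}{8} = \frac{9}{64}$)
$T = - \frac{1}{386}$ ($T = \frac{1}{-386} = - \frac{1}{386} \approx -0.0025907$)
$l = \frac{1159}{386}$ ($l = 3 - - \frac{1}{386} = 3 + \frac{1}{386} = \frac{1159}{386} \approx 3.0026$)
$\left(H{\left(-12,8 \right)} + l\right)^{2} = \left(\frac{9}{64} + \frac{1159}{386}\right)^{2} = \left(\frac{38825}{12352}\right)^{2} = \frac{1507380625}{152571904}$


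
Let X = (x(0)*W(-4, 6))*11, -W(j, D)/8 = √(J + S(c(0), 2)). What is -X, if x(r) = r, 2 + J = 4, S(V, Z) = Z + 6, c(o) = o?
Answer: 0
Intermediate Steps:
S(V, Z) = 6 + Z
J = 2 (J = -2 + 4 = 2)
W(j, D) = -8*√10 (W(j, D) = -8*√(2 + (6 + 2)) = -8*√(2 + 8) = -8*√10)
X = 0 (X = (0*(-8*√10))*11 = 0*11 = 0)
-X = -1*0 = 0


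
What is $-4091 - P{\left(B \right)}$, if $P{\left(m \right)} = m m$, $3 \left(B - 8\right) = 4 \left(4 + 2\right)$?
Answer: $-4347$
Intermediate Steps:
$B = 16$ ($B = 8 + \frac{4 \left(4 + 2\right)}{3} = 8 + \frac{4 \cdot 6}{3} = 8 + \frac{1}{3} \cdot 24 = 8 + 8 = 16$)
$P{\left(m \right)} = m^{2}$
$-4091 - P{\left(B \right)} = -4091 - 16^{2} = -4091 - 256 = -4347$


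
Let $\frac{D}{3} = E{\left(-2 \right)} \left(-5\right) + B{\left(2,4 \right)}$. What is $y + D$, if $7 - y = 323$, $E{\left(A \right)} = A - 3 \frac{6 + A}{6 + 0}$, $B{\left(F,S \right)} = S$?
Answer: $-244$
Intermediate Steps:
$E{\left(A \right)} = -3 + \frac{A}{2}$ ($E{\left(A \right)} = A - 3 \frac{6 + A}{6} = A - 3 \left(6 + A\right) \frac{1}{6} = A - 3 \left(1 + \frac{A}{6}\right) = A - \left(3 + \frac{A}{2}\right) = -3 + \frac{A}{2}$)
$y = -316$ ($y = 7 - 323 = -316$)
$D = 72$ ($D = 3 \left(\left(-3 + \frac{1}{2} \left(-2\right)\right) \left(-5\right) + 4\right) = 3 \left(\left(-3 - 1\right) \left(-5\right) + 4\right) = 3 \left(\left(-4\right) \left(-5\right) + 4\right) = 3 \left(20 + 4\right) = 3 \cdot 24 = 72$)
$y + D = -316 + 72 = -244$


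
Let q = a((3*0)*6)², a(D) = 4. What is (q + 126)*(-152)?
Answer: -21584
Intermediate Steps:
q = 16 (q = 4² = 16)
(q + 126)*(-152) = (16 + 126)*(-152) = 142*(-152) = -21584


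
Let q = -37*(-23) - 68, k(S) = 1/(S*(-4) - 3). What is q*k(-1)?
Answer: 783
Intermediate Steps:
k(S) = 1/(-3 - 4*S) (k(S) = 1/(-4*S - 3) = 1/(-3 - 4*S))
q = 783 (q = 851 - 68 = 783)
q*k(-1) = 783*(-1/(3 + 4*(-1))) = 783*(-1/(3 - 4)) = 783*(-1/(-1)) = 783*(-1*(-1)) = 783*1 = 783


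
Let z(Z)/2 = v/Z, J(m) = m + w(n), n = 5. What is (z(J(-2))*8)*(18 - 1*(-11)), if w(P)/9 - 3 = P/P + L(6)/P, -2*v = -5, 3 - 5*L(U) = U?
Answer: 29000/823 ≈ 35.237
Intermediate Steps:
L(U) = 3/5 - U/5
v = 5/2 (v = -1/2*(-5) = 5/2 ≈ 2.5000)
w(P) = 36 - 27/(5*P) (w(P) = 27 + 9*(P/P + (3/5 - 1/5*6)/P) = 27 + 9*(1 + (3/5 - 6/5)/P) = 27 + 9*(1 - 3/(5*P)) = 27 + (9 - 27/(5*P)) = 36 - 27/(5*P))
J(m) = 873/25 + m (J(m) = m + (36 - 27/5/5) = m + (36 - 27/5*1/5) = m + (36 - 27/25) = m + 873/25 = 873/25 + m)
z(Z) = 5/Z (z(Z) = 2*(5/(2*Z)) = 5/Z)
(z(J(-2))*8)*(18 - 1*(-11)) = ((5/(873/25 - 2))*8)*(18 - 1*(-11)) = ((5/(823/25))*8)*(18 + 11) = ((5*(25/823))*8)*29 = ((125/823)*8)*29 = (1000/823)*29 = 29000/823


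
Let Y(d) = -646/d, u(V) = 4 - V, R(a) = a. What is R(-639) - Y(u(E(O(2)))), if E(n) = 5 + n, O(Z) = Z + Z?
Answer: -3841/5 ≈ -768.20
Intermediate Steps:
O(Z) = 2*Z
R(-639) - Y(u(E(O(2)))) = -639 - (-646)/(4 - (5 + 2*2)) = -639 - (-646)/(4 - (5 + 4)) = -639 - (-646)/(4 - 1*9) = -639 - (-646)/(4 - 9) = -639 - (-646)/(-5) = -639 - (-646)*(-1)/5 = -639 - 1*646/5 = -639 - 646/5 = -3841/5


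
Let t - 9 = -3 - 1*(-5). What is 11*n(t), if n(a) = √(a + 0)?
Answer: 11*√11 ≈ 36.483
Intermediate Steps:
t = 11 (t = 9 + (-3 - 1*(-5)) = 9 + (-3 + 5) = 9 + 2 = 11)
n(a) = √a
11*n(t) = 11*√11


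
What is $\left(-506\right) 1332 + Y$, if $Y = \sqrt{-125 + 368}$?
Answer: $-673992 + 9 \sqrt{3} \approx -6.7398 \cdot 10^{5}$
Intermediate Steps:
$Y = 9 \sqrt{3}$ ($Y = \sqrt{243} = 9 \sqrt{3} \approx 15.588$)
$\left(-506\right) 1332 + Y = \left(-506\right) 1332 + 9 \sqrt{3} = -673992 + 9 \sqrt{3}$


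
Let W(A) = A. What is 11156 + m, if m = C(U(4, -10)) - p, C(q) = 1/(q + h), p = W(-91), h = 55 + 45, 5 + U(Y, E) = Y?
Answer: 1113454/99 ≈ 11247.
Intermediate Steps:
U(Y, E) = -5 + Y
h = 100
p = -91
C(q) = 1/(100 + q) (C(q) = 1/(q + 100) = 1/(100 + q))
m = 9010/99 (m = 1/(100 + (-5 + 4)) - 1*(-91) = 1/(100 - 1) + 91 = 1/99 + 91 = 9010/99 ≈ 91.010)
11156 + m = 11156 + 9010/99 = 1113454/99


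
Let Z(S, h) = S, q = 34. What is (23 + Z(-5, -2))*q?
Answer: 612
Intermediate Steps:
(23 + Z(-5, -2))*q = (23 - 5)*34 = 18*34 = 612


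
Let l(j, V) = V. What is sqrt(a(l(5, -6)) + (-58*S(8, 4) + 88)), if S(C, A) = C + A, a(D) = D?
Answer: I*sqrt(614) ≈ 24.779*I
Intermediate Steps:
S(C, A) = A + C
sqrt(a(l(5, -6)) + (-58*S(8, 4) + 88)) = sqrt(-6 + (-58*(4 + 8) + 88)) = sqrt(-6 + (-58*12 + 88)) = sqrt(-6 + (-696 + 88)) = sqrt(-6 - 608) = sqrt(-614) = I*sqrt(614)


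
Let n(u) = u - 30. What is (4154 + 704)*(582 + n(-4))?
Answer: 2662184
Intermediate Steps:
n(u) = -30 + u
(4154 + 704)*(582 + n(-4)) = (4154 + 704)*(582 + (-30 - 4)) = 4858*(582 - 34) = 4858*548 = 2662184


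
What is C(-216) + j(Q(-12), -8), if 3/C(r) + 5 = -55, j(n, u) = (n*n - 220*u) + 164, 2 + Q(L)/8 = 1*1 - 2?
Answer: 49999/20 ≈ 2499.9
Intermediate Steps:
Q(L) = -24 (Q(L) = -16 + 8*(1*1 - 2) = -16 + 8*(1 - 2) = -16 + 8*(-1) = -16 - 8 = -24)
j(n, u) = 164 + n² - 220*u (j(n, u) = (n² - 220*u) + 164 = 164 + n² - 220*u)
C(r) = -1/20 (C(r) = 3/(-5 - 55) = 3/(-60) = 3*(-1/60) = -1/20)
C(-216) + j(Q(-12), -8) = -1/20 + (164 + (-24)² - 220*(-8)) = -1/20 + (164 + 576 + 1760) = -1/20 + 2500 = 49999/20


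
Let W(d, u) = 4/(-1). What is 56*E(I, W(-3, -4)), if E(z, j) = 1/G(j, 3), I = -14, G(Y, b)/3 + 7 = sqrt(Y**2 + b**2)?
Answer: -28/3 ≈ -9.3333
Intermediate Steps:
G(Y, b) = -21 + 3*sqrt(Y**2 + b**2)
W(d, u) = -4 (W(d, u) = 4*(-1) = -4)
E(z, j) = 1/(-21 + 3*sqrt(9 + j**2)) (E(z, j) = 1/(-21 + 3*sqrt(j**2 + 3**2)) = 1/(-21 + 3*sqrt(j**2 + 9)) = 1/(-21 + 3*sqrt(9 + j**2)))
56*E(I, W(-3, -4)) = 56*(1/(3*(-7 + sqrt(9 + (-4)**2)))) = 56*(1/(3*(-7 + sqrt(9 + 16)))) = 56*(1/(3*(-7 + sqrt(25)))) = 56*(1/(3*(-7 + 5))) = 56*((1/3)/(-2)) = 56*((1/3)*(-1/2)) = 56*(-1/6) = -28/3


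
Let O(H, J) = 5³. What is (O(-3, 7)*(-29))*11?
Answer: -39875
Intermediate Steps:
O(H, J) = 125
(O(-3, 7)*(-29))*11 = (125*(-29))*11 = -3625*11 = -39875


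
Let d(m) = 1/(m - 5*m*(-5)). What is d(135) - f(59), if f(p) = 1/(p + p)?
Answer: -848/103545 ≈ -0.0081897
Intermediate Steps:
f(p) = 1/(2*p)
d(m) = 1/(26*m) (d(m) = 1/(m + 25*m) = 1/(26*m))
d(135) - f(59) = (1/26)/135 - 1/(2*59) = (1/26)*(1/135) - 1/(2*59) = 1/3510 - 1*1/118 = 1/3510 - 1/118 = -848/103545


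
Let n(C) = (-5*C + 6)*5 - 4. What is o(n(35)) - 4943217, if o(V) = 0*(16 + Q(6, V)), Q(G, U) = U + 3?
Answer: -4943217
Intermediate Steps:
n(C) = 26 - 25*C (n(C) = (6 - 5*C)*5 - 4 = (30 - 25*C) - 4 = 26 - 25*C)
Q(G, U) = 3 + U
o(V) = 0 (o(V) = 0*(16 + (3 + V)) = 0*(19 + V) = 0)
o(n(35)) - 4943217 = 0 - 4943217 = -4943217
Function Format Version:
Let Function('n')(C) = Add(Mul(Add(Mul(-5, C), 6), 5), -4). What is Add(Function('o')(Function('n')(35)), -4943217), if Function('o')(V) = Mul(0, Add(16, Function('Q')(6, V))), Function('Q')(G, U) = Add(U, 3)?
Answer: -4943217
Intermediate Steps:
Function('n')(C) = Add(26, Mul(-25, C)) (Function('n')(C) = Add(Mul(Add(6, Mul(-5, C)), 5), -4) = Add(Add(30, Mul(-25, C)), -4) = Add(26, Mul(-25, C)))
Function('Q')(G, U) = Add(3, U)
Function('o')(V) = 0 (Function('o')(V) = Mul(0, Add(16, Add(3, V))) = Mul(0, Add(19, V)) = 0)
Add(Function('o')(Function('n')(35)), -4943217) = Add(0, -4943217) = -4943217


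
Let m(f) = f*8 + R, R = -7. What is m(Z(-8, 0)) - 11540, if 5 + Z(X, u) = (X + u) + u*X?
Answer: -11651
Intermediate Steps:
Z(X, u) = -5 + X + u + X*u (Z(X, u) = -5 + ((X + u) + u*X) = -5 + ((X + u) + X*u) = -5 + (X + u + X*u) = -5 + X + u + X*u)
m(f) = -7 + 8*f (m(f) = f*8 - 7 = 8*f - 7 = -7 + 8*f)
m(Z(-8, 0)) - 11540 = (-7 + 8*(-5 - 8 + 0 - 8*0)) - 11540 = (-7 + 8*(-5 - 8 + 0 + 0)) - 11540 = (-7 + 8*(-13)) - 11540 = (-7 - 104) - 11540 = -111 - 11540 = -11651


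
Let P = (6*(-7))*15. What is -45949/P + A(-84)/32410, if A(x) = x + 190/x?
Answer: 297830549/4083660 ≈ 72.932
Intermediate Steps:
P = -630 (P = -42*15 = -630)
-45949/P + A(-84)/32410 = -45949/(-630) + (-84 + 190/(-84))/32410 = -45949*(-1/630) + (-84 + 190*(-1/84))*(1/32410) = 45949/630 + (-84 - 95/42)*(1/32410) = 45949/630 - 3623/42*1/32410 = 45949/630 - 3623/1361220 = 297830549/4083660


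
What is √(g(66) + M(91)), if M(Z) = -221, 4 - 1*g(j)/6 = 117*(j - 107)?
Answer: √28585 ≈ 169.07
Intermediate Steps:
g(j) = 75138 - 702*j (g(j) = 24 - 702*(j - 107) = 24 - 702*(-107 + j) = 24 - 6*(-12519 + 117*j) = 24 + (75114 - 702*j) = 75138 - 702*j)
√(g(66) + M(91)) = √((75138 - 702*66) - 221) = √((75138 - 46332) - 221) = √(28806 - 221) = √28585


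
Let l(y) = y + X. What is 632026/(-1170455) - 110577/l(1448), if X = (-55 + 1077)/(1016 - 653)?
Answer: -47314275085001/616415443930 ≈ -76.757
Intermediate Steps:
X = 1022/363 ≈ 2.8154
l(y) = 1022/363 + y (l(y) = y + 1022/363 = 1022/363 + y)
632026/(-1170455) - 110577/l(1448) = 632026/(-1170455) - 110577/(1022/363 + 1448) = 632026*(-1/1170455) - 110577/526646/363 = -632026/1170455 - 110577*363/526646 = -632026/1170455 - 40139451/526646 = -47314275085001/616415443930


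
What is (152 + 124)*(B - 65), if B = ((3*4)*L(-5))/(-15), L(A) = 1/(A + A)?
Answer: -447948/25 ≈ -17918.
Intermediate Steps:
L(A) = 1/(2*A)
B = 2/25 (B = ((3*4)*((1/2)/(-5)))/(-15) = (12*((1/2)*(-1/5)))*(-1/15) = (12*(-1/10))*(-1/15) = -6/5*(-1/15) = 2/25 ≈ 0.080000)
(152 + 124)*(B - 65) = (152 + 124)*(2/25 - 65) = 276*(-1623/25) = -447948/25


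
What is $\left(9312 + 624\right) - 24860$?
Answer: $-14924$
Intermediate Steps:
$\left(9312 + 624\right) - 24860 = 9936 - 24860 = -14924$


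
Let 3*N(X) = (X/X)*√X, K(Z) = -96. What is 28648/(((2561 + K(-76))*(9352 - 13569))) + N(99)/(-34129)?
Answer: -28648/10394905 - √11/34129 ≈ -0.0028531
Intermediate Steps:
N(X) = √X/3 (N(X) = ((X/X)*√X)/3 = (1*√X)/3 = √X/3)
28648/(((2561 + K(-76))*(9352 - 13569))) + N(99)/(-34129) = 28648/(((2561 - 96)*(9352 - 13569))) + (√99/3)/(-34129) = 28648/((2465*(-4217))) + ((3*√11)/3)*(-1/34129) = 28648/(-10394905) + √11*(-1/34129) = 28648*(-1/10394905) - √11/34129 = -28648/10394905 - √11/34129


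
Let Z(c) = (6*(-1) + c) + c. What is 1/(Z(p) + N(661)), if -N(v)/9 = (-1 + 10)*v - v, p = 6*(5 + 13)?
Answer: -1/47382 ≈ -2.1105e-5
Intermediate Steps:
p = 108 (p = 6*18 = 108)
Z(c) = -6 + 2*c (Z(c) = (-6 + c) + c = -6 + 2*c)
N(v) = -72*v (N(v) = -9*((-1 + 10)*v - v) = -9*(9*v - v) = -72*v)
1/(Z(p) + N(661)) = 1/((-6 + 2*108) - 72*661) = 1/((-6 + 216) - 47592) = 1/(210 - 47592) = 1/(-47382) = -1/47382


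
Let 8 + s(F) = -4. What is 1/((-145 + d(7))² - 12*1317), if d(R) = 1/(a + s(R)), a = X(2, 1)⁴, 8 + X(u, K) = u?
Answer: 1648656/8607260617 ≈ 0.00019154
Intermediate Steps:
X(u, K) = -8 + u
s(F) = -12 (s(F) = -8 - 4 = -12)
a = 1296 (a = (-8 + 2)⁴ = (-6)⁴ = 1296)
d(R) = 1/1284 (d(R) = 1/(1296 - 12) = 1/1284)
1/((-145 + d(7))² - 12*1317) = 1/((-145 + 1/1284)² - 12*1317) = 1/((-186179/1284)² - 15804) = 1/(34662620041/1648656 - 15804) = 1/(8607260617/1648656) = 1648656/8607260617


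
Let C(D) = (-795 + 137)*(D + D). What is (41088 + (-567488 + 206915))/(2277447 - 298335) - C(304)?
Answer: 263923714561/659704 ≈ 4.0006e+5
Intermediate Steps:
C(D) = -1316*D
(41088 + (-567488 + 206915))/(2277447 - 298335) - C(304) = (41088 + (-567488 + 206915))/(2277447 - 298335) - (-1316)*304 = (41088 - 360573)/1979112 - 1*(-400064) = -319485*1/1979112 + 400064 = -106495/659704 + 400064 = 263923714561/659704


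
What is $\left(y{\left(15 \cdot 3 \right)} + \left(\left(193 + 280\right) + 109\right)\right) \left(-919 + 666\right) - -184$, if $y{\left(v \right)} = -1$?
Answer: $-146809$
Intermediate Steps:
$\left(y{\left(15 \cdot 3 \right)} + \left(\left(193 + 280\right) + 109\right)\right) \left(-919 + 666\right) - -184 = \left(-1 + \left(\left(193 + 280\right) + 109\right)\right) \left(-919 + 666\right) - -184 = \left(-1 + \left(473 + 109\right)\right) \left(-253\right) + 184 = \left(-1 + 582\right) \left(-253\right) + 184 = 581 \left(-253\right) + 184 = -146993 + 184 = -146809$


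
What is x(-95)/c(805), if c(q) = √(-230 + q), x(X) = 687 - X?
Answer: 34*√23/5 ≈ 32.612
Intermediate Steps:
x(-95)/c(805) = (687 - 1*(-95))/(√(-230 + 805)) = (687 + 95)/(√575) = 782/((5*√23)) = 782*(√23/115) = 34*√23/5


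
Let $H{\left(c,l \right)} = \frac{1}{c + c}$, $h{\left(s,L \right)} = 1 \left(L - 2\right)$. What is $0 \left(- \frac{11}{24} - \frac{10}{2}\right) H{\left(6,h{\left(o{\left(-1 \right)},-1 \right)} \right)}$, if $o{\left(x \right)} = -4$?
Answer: $0$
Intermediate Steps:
$h{\left(s,L \right)} = -2 + L$ ($h{\left(s,L \right)} = 1 \left(-2 + L\right) = -2 + L$)
$H{\left(c,l \right)} = \frac{1}{2 c}$
$0 \left(- \frac{11}{24} - \frac{10}{2}\right) H{\left(6,h{\left(o{\left(-1 \right)},-1 \right)} \right)} = 0 \left(- \frac{11}{24} - \frac{10}{2}\right) \frac{1}{2 \cdot 6} = 0 \left(\left(-11\right) \frac{1}{24} - 5\right) \frac{1}{2} \cdot \frac{1}{6} = 0 \left(- \frac{11}{24} - 5\right) \frac{1}{12} = 0 \left(- \frac{131}{24}\right) \frac{1}{12} = 0 \cdot \frac{1}{12} = 0$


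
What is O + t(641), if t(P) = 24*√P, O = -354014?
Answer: -354014 + 24*√641 ≈ -3.5341e+5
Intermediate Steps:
O + t(641) = -354014 + 24*√641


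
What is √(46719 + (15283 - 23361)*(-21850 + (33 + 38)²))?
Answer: √135829821 ≈ 11655.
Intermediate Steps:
√(46719 + (15283 - 23361)*(-21850 + (33 + 38)²)) = √(46719 - 8078*(-21850 + 71²)) = √(46719 - 8078*(-21850 + 5041)) = √(46719 - 8078*(-16809)) = √(46719 + 135783102) = √135829821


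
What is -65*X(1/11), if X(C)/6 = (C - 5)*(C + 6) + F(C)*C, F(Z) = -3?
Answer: 1423890/121 ≈ 11768.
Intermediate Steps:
X(C) = -18*C + 6*(-5 + C)*(6 + C) (X(C) = 6*((C - 5)*(C + 6) - 3*C) = 6*((-5 + C)*(6 + C) - 3*C) = 6*(-3*C + (-5 + C)*(6 + C)) = -18*C + 6*(-5 + C)*(6 + C))
-65*X(1/11) = -65*(-180 - 12/11 + 6*(1/11)²) = -65*(-180 - 12*1/11 + 6*(1/11)²) = -65*(-180 - 12/11 + 6*(1/121)) = -65*(-180 - 12/11 + 6/121) = -65*(-21906/121) = 1423890/121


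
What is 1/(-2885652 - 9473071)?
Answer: -1/12358723 ≈ -8.0915e-8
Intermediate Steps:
1/(-2885652 - 9473071) = 1/(-12358723) = -1/12358723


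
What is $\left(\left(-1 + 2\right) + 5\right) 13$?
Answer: $78$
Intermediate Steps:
$\left(\left(-1 + 2\right) + 5\right) 13 = \left(1 + 5\right) 13 = 6 \cdot 13 = 78$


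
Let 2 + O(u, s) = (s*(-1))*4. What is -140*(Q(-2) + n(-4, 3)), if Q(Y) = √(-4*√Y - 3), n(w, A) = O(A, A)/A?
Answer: 1960/3 - 140*√(-3 - 4*I*√2) ≈ 470.71 + 303.56*I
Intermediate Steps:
O(u, s) = -2 - 4*s (O(u, s) = -2 + (s*(-1))*4 = -2 - s*4 = -2 - 4*s)
n(w, A) = (-2 - 4*A)/A
Q(Y) = √(-3 - 4*√Y)
-140*(Q(-2) + n(-4, 3)) = -140*(√(-3 - 4*I*√2) + (-4 - 2/3)) = -140*(√(-3 - 4*I*√2) + (-4 - 2*⅓)) = -140*(√(-3 - 4*I*√2) + (-4 - ⅔)) = -140*(√(-3 - 4*I*√2) - 14/3) = -140*(-14/3 + √(-3 - 4*I*√2)) = 1960/3 - 140*√(-3 - 4*I*√2)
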